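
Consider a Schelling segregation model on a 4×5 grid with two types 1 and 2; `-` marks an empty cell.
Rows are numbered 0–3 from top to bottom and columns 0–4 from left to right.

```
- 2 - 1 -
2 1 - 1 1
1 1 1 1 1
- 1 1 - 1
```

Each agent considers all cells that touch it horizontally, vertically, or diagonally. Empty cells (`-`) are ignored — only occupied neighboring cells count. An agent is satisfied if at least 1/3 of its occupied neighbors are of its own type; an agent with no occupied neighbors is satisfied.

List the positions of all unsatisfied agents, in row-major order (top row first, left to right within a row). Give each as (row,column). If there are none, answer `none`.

(0,1)2 1/2 satisfied
(0,3)1 2/2 satisfied
(1,0)2 1/4 not
(1,1)1 3/5 satisfied
(1,3)1 5/5 satisfied
(1,4)1 4/4 satisfied
(2,0)1 3/4 satisfied
(2,1)1 5/6 satisfied
(2,2)1 6/6 satisfied
(2,3)1 6/6 satisfied
(2,4)1 4/4 satisfied
(3,1)1 4/4 satisfied
(3,2)1 4/4 satisfied
(3,4)1 2/2 satisfied

(1,0)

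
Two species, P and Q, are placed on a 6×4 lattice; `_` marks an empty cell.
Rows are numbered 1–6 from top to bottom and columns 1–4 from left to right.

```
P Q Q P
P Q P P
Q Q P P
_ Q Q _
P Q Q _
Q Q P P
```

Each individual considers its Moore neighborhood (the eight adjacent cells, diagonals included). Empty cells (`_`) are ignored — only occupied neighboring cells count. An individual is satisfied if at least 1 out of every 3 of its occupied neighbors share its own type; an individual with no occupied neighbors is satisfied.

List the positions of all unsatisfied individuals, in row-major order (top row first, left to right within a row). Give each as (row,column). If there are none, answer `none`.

(2,1), (5,1), (6,3)

(1,1)P 1/3 satisfied
(1,2)Q 2/5 satisfied
(1,3)Q 2/5 satisfied
(1,4)P 2/3 satisfied
(2,1)P 1/5 not
(2,2)Q 4/8 satisfied
(2,3)P 4/8 satisfied
(2,4)P 4/5 satisfied
(3,1)Q 3/4 satisfied
(3,2)Q 4/7 satisfied
(3,3)P 3/7 satisfied
(3,4)P 3/4 satisfied
(4,2)Q 5/7 satisfied
(4,3)Q 4/6 satisfied
(5,1)P 0/4 not
(5,2)Q 5/7 satisfied
(5,3)Q 4/6 satisfied
(6,1)Q 2/3 satisfied
(6,2)Q 3/5 satisfied
(6,3)P 1/4 not
(6,4)P 1/2 satisfied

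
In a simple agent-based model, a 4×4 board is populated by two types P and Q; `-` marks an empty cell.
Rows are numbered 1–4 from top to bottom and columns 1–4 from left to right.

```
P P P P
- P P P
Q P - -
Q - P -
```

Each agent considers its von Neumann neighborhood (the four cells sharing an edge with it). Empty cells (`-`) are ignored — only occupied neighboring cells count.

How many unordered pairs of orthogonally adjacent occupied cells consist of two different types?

Scan each occupied cell's neighbors to the right and below so each pair is counted once.
Row 1: P(1,1)–P(1,2)= P(1,2)–P(1,3)= P(1,2)–P(2,2)= P(1,3)–P(1,4)= P(1,3)–P(2,3)= P(1,4)–P(2,4)=  → 0/6 unlike.
Row 2: P(2,2)–P(2,3)= P(2,2)–P(3,2)= P(2,3)–P(2,4)=  → 0/3 unlike.
Row 3: Q(3,1)–P(3,2)≠ Q(3,1)–Q(4,1)=  → 1/2 unlike.
Total adjacent occupied pairs: 11; unlike-type pairs: 1.

1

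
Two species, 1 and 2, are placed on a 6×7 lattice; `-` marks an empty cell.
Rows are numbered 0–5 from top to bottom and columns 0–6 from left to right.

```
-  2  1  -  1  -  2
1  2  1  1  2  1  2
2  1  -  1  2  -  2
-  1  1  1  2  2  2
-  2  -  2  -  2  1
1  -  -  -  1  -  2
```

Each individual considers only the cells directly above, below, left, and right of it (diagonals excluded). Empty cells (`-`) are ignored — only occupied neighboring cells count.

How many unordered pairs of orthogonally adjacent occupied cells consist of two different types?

Scan each occupied cell's neighbors to the right and below so each pair is counted once.
Row 0: 2(0,1)–1(0,2)≠ 2(0,1)–2(1,1)= 1(0,2)–1(1,2)= 1(0,4)–2(1,4)≠ 2(0,6)–2(1,6)=  → 2/5 unlike.
Row 1: 1(1,0)–2(1,1)≠ 1(1,0)–2(2,0)≠ 2(1,1)–1(1,2)≠ 2(1,1)–1(2,1)≠ 1(1,2)–1(1,3)= 1(1,3)–2(1,4)≠ 1(1,3)–1(2,3)= 2(1,4)–1(1,5)≠ 2(1,4)–2(2,4)= 1(1,5)–2(1,6)≠ 2(1,6)–2(2,6)=  → 7/11 unlike.
Row 2: 2(2,0)–1(2,1)≠ 1(2,1)–1(3,1)= 1(2,3)–2(2,4)≠ 1(2,3)–1(3,3)= 2(2,4)–2(3,4)= 2(2,6)–2(3,6)=  → 2/6 unlike.
Row 3: 1(3,1)–1(3,2)= 1(3,1)–2(4,1)≠ 1(3,2)–1(3,3)= 1(3,3)–2(3,4)≠ 1(3,3)–2(4,3)≠ 2(3,4)–2(3,5)= 2(3,5)–2(3,6)= 2(3,5)–2(4,5)= 2(3,6)–1(4,6)≠  → 4/9 unlike.
Row 4: 2(4,5)–1(4,6)≠ 1(4,6)–2(5,6)≠  → 2/2 unlike.
Total adjacent occupied pairs: 33; unlike-type pairs: 17.

17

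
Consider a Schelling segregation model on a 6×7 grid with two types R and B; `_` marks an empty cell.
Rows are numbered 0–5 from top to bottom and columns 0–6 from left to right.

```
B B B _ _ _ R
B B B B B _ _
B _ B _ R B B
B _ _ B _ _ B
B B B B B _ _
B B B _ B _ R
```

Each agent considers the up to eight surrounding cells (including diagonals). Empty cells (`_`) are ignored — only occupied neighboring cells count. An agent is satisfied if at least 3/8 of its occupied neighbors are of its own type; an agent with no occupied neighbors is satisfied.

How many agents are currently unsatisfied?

1

(0,0)B 3/3 ok
(0,1)B 5/5 ok
(0,2)B 4/4 ok
(0,6)R 0/0 ok
(1,0)B 4/4 ok
(1,1)B 7/7 ok
(1,2)B 5/5 ok
(1,3)B 4/5 ok
(1,4)B 2/3 ok
(2,0)B 3/3 ok
(2,2)B 4/4 ok
(2,4)R 0/4 unhappy
(2,5)B 3/4 ok
(2,6)B 2/2 ok
(3,0)B 3/3 ok
(3,3)B 4/5 ok
(3,6)B 2/2 ok
(4,0)B 4/4 ok
(4,1)B 6/6 ok
(4,2)B 5/5 ok
(4,3)B 5/5 ok
(4,4)B 3/3 ok
(5,0)B 3/3 ok
(5,1)B 5/5 ok
(5,2)B 4/4 ok
(5,4)B 2/2 ok
(5,6)R 0/0 ok
Unsatisfied: (2,4) — 1 in total.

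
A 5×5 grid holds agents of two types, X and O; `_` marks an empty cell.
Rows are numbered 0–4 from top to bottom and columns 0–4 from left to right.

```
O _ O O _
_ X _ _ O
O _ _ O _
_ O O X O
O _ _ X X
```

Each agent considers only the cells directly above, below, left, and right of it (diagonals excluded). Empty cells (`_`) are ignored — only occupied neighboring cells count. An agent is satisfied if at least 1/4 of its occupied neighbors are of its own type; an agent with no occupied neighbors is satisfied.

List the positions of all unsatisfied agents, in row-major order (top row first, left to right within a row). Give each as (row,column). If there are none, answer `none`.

(2,3), (3,4)

Row 0: (0,0)O 0/0 ✓ · (0,2)O 1/1 ✓ · (0,3)O 1/1 ✓
Row 1: (1,1)X 0/0 ✓ · (1,4)O 0/0 ✓
Row 2: (2,0)O 0/0 ✓ · (2,3)O 0/1 ✗
Row 3: (3,1)O 1/1 ✓ · (3,2)O 1/2 ✓ · (3,3)X 1/4 ✓ · (3,4)O 0/2 ✗
Row 4: (4,0)O 0/0 ✓ · (4,3)X 2/2 ✓ · (4,4)X 1/2 ✓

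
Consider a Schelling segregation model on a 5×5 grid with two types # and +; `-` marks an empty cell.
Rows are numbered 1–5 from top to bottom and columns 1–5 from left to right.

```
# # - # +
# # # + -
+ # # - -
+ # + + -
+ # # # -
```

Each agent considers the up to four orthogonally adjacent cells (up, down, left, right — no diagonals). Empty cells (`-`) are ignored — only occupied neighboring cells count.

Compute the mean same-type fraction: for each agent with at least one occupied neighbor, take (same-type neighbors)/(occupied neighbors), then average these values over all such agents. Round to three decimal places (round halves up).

Row 1: (1,1)# 2/2 · (1,2)# 2/2 · (1,4)# 0/2 · (1,5)+ 0/1
Row 2: (2,1)# 2/3 · (2,2)# 4/4 · (2,3)# 2/3 · (2,4)+ 0/2
Row 3: (3,1)+ 1/3 · (3,2)# 3/4 · (3,3)# 2/3
Row 4: (4,1)+ 2/3 · (4,2)# 2/4 · (4,3)+ 1/4 · (4,4)+ 1/2
Row 5: (5,1)+ 1/2 · (5,2)# 2/3 · (5,3)# 2/3 · (5,4)# 1/2
Sum over 19 agents: 2/2 + 2/2 + 0/2 + 0/1 + 2/3 + 4/4 + 2/3 + 0/2 + 1/3 + 3/4 + 2/3 + 2/3 + 2/4 + 1/4 + 1/2 + 1/2 + 2/3 + 2/3 + 1/2 = 31/3; mean = 31/3 ÷ 19 = 31/57 = 0.543859… → 0.544.

0.544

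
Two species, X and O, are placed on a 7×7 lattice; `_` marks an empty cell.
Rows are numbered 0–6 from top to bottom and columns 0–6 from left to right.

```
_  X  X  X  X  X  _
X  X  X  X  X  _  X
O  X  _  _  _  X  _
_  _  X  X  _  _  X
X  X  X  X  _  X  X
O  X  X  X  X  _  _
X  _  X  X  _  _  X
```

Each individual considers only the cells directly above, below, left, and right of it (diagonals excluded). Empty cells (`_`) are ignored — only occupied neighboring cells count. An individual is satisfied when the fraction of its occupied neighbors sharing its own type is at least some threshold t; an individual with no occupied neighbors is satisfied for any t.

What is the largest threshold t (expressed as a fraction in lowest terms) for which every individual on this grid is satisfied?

0/1

Row 0: (0,1)X 2/2 · (0,2)X 3/3 · (0,3)X 3/3 · (0,4)X 3/3 · (0,5)X 1/1
Row 1: (1,0)X 1/2 · (1,1)X 4/4 · (1,2)X 3/3 · (1,3)X 3/3 · (1,4)X 2/2 · (1,6)X — no occupied neighbors
Row 2: (2,0)O 0/2 · (2,1)X 1/2 · (2,5)X — no occupied neighbors
Row 3: (3,2)X 2/2 · (3,3)X 2/2 · (3,6)X 1/1
Row 4: (4,0)X 1/2 · (4,1)X 3/3 · (4,2)X 4/4 · (4,3)X 3/3 · (4,5)X 1/1 · (4,6)X 2/2
Row 5: (5,0)O 0/3 · (5,1)X 2/3 · (5,2)X 4/4 · (5,3)X 4/4 · (5,4)X 1/1
Row 6: (6,0)X 0/1 · (6,2)X 2/2 · (6,3)X 2/2 · (6,6)X — no occupied neighbors
The smallest same-type fraction is 0/2 at (2,0), which reduces to 0/1. Any threshold above that leaves this individual unsatisfied.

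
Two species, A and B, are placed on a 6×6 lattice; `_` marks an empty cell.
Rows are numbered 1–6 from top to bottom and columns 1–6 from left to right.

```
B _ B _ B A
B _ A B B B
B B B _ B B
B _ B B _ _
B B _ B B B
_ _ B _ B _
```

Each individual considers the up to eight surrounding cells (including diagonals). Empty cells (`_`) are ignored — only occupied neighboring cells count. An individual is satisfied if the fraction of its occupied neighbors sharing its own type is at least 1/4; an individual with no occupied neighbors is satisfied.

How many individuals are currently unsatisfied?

2

(1,1)B 1/1 ok
(1,3)B 1/2 ok
(1,5)B 3/4 ok
(1,6)A 0/3 unhappy
(2,1)B 3/3 ok
(2,3)A 0/4 unhappy
(2,4)B 5/6 ok
(2,5)B 5/6 ok
(2,6)B 4/5 ok
(3,1)B 3/3 ok
(3,2)B 5/6 ok
(3,3)B 4/5 ok
(3,5)B 5/5 ok
(3,6)B 3/3 ok
(4,1)B 4/4 ok
(4,3)B 5/5 ok
(4,4)B 5/5 ok
(5,1)B 2/2 ok
(5,2)B 4/4 ok
(5,4)B 5/5 ok
(5,5)B 4/4 ok
(5,6)B 2/2 ok
(6,3)B 2/2 ok
(6,5)B 3/3 ok
Unsatisfied: (1,6), (2,3) — 2 in total.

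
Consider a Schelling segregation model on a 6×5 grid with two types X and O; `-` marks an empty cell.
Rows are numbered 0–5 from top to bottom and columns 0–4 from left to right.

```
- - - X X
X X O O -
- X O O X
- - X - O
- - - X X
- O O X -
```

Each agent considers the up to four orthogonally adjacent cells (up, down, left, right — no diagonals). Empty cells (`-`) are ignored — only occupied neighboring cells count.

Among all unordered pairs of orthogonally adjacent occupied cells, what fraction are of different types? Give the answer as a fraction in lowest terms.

Scan each occupied cell's neighbors to the right and below so each pair is counted once.
From row 0: 1 unlike of 2 pairs (running 1/2).
From row 1: 1 unlike of 6 pairs (running 2/8).
From row 2: 4 unlike of 5 pairs (running 6/13).
From row 3: 1 unlike of 1 pairs (running 7/14).
From row 4: 0 unlike of 2 pairs (running 7/16).
From row 5: 1 unlike of 2 pairs (running 8/18).
Total adjacent occupied pairs: 18; unlike-type pairs: 8.
8/18 reduces to 4/9.

4/9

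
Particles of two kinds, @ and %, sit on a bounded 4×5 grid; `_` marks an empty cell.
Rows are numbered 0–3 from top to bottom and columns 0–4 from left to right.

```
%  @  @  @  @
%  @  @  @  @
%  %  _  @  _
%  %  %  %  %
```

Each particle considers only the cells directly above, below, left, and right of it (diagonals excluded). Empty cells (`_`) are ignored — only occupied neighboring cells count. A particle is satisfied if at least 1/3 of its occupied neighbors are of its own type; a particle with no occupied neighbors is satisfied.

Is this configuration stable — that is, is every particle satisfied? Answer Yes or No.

(0,0)% 1/2 satisfied
(0,1)@ 2/3 satisfied
(0,2)@ 3/3 satisfied
(0,3)@ 3/3 satisfied
(0,4)@ 2/2 satisfied
(1,0)% 2/3 satisfied
(1,1)@ 2/4 satisfied
(1,2)@ 3/3 satisfied
(1,3)@ 4/4 satisfied
(1,4)@ 2/2 satisfied
(2,0)% 3/3 satisfied
(2,1)% 2/3 satisfied
(2,3)@ 1/2 satisfied
(3,0)% 2/2 satisfied
(3,1)% 3/3 satisfied
(3,2)% 2/2 satisfied
(3,3)% 2/3 satisfied
(3,4)% 1/1 satisfied
All meet the threshold, so the configuration is stable.

Yes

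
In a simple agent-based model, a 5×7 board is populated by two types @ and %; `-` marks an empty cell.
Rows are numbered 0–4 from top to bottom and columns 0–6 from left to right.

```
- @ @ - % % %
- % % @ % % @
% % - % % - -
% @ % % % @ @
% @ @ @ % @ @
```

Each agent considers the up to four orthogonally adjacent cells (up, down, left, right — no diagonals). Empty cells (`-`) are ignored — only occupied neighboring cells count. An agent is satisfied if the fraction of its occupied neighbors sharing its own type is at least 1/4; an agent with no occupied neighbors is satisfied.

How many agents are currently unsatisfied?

Row 0: (0,1)@ 1/2 ok · (0,2)@ 1/2 ok · (0,4)% 2/2 ok · (0,5)% 3/3 ok · (0,6)% 1/2 ok
Row 1: (1,1)% 2/3 ok · (1,2)% 1/3 ok · (1,3)@ 0/3 unhappy · (1,4)% 3/4 ok · (1,5)% 2/3 ok · (1,6)@ 0/2 unhappy
Row 2: (2,0)% 2/2 ok · (2,1)% 2/3 ok · (2,3)% 2/3 ok · (2,4)% 3/3 ok
Row 3: (3,0)% 2/3 ok · (3,1)@ 1/4 ok · (3,2)% 1/3 ok · (3,3)% 3/4 ok · (3,4)% 3/4 ok · (3,5)@ 2/3 ok · (3,6)@ 2/2 ok
Row 4: (4,0)% 1/2 ok · (4,1)@ 2/3 ok · (4,2)@ 2/3 ok · (4,3)@ 1/3 ok · (4,4)% 1/3 ok · (4,5)@ 2/3 ok · (4,6)@ 2/2 ok
Unsatisfied: (1,3), (1,6) — 2 in total.

2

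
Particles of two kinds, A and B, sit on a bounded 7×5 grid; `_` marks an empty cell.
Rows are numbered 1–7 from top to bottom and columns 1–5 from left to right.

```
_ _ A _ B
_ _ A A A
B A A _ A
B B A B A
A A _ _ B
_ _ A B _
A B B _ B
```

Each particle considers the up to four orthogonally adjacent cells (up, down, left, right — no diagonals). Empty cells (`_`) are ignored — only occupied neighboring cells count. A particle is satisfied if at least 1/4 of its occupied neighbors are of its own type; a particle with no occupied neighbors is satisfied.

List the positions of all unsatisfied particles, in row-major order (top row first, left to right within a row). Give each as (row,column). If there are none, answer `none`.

(1,5), (4,4), (5,5), (6,3), (6,4), (7,1)

Row 1: (1,3)A 1/1 satisfied · (1,5)B 0/1 not
Row 2: (2,3)A 3/3 satisfied · (2,4)A 2/2 satisfied · (2,5)A 2/3 satisfied
Row 3: (3,1)B 1/2 satisfied · (3,2)A 1/3 satisfied · (3,3)A 3/3 satisfied · (3,5)A 2/2 satisfied
Row 4: (4,1)B 2/3 satisfied · (4,2)B 1/4 satisfied · (4,3)A 1/3 satisfied · (4,4)B 0/2 not · (4,5)A 1/3 satisfied
Row 5: (5,1)A 1/2 satisfied · (5,2)A 1/2 satisfied · (5,5)B 0/1 not
Row 6: (6,3)A 0/2 not · (6,4)B 0/1 not
Row 7: (7,1)A 0/1 not · (7,2)B 1/2 satisfied · (7,3)B 1/2 satisfied · (7,5)B 0/0 satisfied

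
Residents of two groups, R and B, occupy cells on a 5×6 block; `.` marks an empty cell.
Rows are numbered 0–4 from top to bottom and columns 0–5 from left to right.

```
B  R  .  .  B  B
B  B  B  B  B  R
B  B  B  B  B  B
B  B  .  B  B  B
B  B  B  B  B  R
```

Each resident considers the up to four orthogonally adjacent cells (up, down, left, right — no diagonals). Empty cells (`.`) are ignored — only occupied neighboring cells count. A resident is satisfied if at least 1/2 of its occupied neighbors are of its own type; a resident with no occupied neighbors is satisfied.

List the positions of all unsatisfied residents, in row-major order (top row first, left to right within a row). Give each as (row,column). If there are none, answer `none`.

(0,0)B 1/2 ok
(0,1)R 0/2 unhappy
(0,4)B 2/2 ok
(0,5)B 1/2 ok
(1,0)B 3/3 ok
(1,1)B 3/4 ok
(1,2)B 3/3 ok
(1,3)B 3/3 ok
(1,4)B 3/4 ok
(1,5)R 0/3 unhappy
(2,0)B 3/3 ok
(2,1)B 4/4 ok
(2,2)B 3/3 ok
(2,3)B 4/4 ok
(2,4)B 4/4 ok
(2,5)B 2/3 ok
(3,0)B 3/3 ok
(3,1)B 3/3 ok
(3,3)B 3/3 ok
(3,4)B 4/4 ok
(3,5)B 2/3 ok
(4,0)B 2/2 ok
(4,1)B 3/3 ok
(4,2)B 2/2 ok
(4,3)B 3/3 ok
(4,4)B 2/3 ok
(4,5)R 0/2 unhappy

(0,1), (1,5), (4,5)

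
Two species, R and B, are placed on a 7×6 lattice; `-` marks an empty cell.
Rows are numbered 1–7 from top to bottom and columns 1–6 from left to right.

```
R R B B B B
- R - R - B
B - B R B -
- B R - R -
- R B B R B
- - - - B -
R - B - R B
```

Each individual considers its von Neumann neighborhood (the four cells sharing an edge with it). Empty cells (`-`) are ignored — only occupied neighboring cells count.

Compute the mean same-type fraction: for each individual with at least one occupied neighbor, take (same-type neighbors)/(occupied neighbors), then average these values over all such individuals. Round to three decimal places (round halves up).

(1,1)R 1/1
(1,2)R 2/3
(1,3)B 1/2
(1,4)B 2/3
(1,5)B 2/2
(1,6)B 2/2
(2,2)R 1/1
(2,4)R 1/2
(2,6)B 1/1
(3,1)B — no occupied neighbors
(3,3)B 0/2
(3,4)R 1/3
(3,5)B 0/2
(4,2)B 0/2
(4,3)R 0/3
(4,5)R 1/2
(5,2)R 0/2
(5,3)B 1/3
(5,4)B 1/2
(5,5)R 1/4
(5,6)B 0/1
(6,5)B 0/2
(7,1)R — no occupied neighbors
(7,3)B — no occupied neighbors
(7,5)R 0/2
(7,6)B 0/1
Sum over 23 individuals: 1/1 + 2/3 + 1/2 + 2/3 + 2/2 + 2/2 + 1/1 + 1/2 + 1/1 + 0/2 + 1/3 + 0/2 + 0/2 + 0/3 + 1/2 + 0/2 + 1/3 + 1/2 + 1/4 + 0/1 + 0/2 + 0/2 + 0/1 = 37/4; mean = 37/4 ÷ 23 = 37/92 = 0.402173… → 0.402.

0.402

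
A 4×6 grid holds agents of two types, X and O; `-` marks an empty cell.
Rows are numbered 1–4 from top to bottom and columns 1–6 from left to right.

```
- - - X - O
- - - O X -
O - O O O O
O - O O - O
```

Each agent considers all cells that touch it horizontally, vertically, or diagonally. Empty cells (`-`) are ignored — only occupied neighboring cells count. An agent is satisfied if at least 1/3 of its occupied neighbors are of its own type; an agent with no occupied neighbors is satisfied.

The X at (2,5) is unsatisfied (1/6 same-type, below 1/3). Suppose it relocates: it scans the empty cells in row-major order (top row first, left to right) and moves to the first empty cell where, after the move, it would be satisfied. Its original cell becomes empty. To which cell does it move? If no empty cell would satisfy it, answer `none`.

Vacating (2,5). Empty cells in order:
  (1,1): 0/0 same-type → satisfied — stop here.

(1,1)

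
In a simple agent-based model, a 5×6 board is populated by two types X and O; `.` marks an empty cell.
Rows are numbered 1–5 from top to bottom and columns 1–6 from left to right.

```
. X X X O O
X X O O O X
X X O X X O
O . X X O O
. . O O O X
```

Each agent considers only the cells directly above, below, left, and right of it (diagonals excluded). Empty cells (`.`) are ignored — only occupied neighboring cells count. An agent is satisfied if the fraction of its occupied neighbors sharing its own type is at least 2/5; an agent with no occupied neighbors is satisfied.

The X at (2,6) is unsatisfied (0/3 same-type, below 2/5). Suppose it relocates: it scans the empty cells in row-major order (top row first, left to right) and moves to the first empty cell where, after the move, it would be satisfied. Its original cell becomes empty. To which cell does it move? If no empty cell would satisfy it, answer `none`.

(1,1)

Vacating (2,6). Empty cells in order:
  (1,1): 2/2 same-type → satisfied — stop here.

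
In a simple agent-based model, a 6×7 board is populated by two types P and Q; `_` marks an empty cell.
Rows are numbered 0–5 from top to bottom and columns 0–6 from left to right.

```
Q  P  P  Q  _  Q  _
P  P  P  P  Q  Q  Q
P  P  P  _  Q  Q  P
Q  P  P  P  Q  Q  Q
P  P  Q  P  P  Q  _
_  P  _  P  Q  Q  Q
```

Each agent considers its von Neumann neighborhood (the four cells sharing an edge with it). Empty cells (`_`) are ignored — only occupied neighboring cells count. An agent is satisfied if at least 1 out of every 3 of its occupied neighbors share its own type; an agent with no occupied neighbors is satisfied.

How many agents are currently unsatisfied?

6

(0,0)Q 0/2 ✗
(0,1)P 2/3 ✓
(0,2)P 2/3 ✓
(0,3)Q 0/2 ✗
(0,5)Q 1/1 ✓
(1,0)P 2/3 ✓
(1,1)P 4/4 ✓
(1,2)P 4/4 ✓
(1,3)P 1/3 ✓
(1,4)Q 2/3 ✓
(1,5)Q 4/4 ✓
(1,6)Q 1/2 ✓
(2,0)P 2/3 ✓
(2,1)P 4/4 ✓
(2,2)P 3/3 ✓
(2,4)Q 3/3 ✓
(2,5)Q 3/4 ✓
(2,6)P 0/3 ✗
(3,0)Q 0/3 ✗
(3,1)P 3/4 ✓
(3,2)P 3/4 ✓
(3,3)P 2/3 ✓
(3,4)Q 2/4 ✓
(3,5)Q 4/4 ✓
(3,6)Q 1/2 ✓
(4,0)P 1/2 ✓
(4,1)P 3/4 ✓
(4,2)Q 0/3 ✗
(4,3)P 3/4 ✓
(4,4)P 1/4 ✗
(4,5)Q 2/3 ✓
(5,1)P 1/1 ✓
(5,3)P 1/2 ✓
(5,4)Q 1/3 ✓
(5,5)Q 3/3 ✓
(5,6)Q 1/1 ✓
Unsatisfied: (0,0), (0,3), (2,6), (3,0), (4,2), (4,4) — 6 in total.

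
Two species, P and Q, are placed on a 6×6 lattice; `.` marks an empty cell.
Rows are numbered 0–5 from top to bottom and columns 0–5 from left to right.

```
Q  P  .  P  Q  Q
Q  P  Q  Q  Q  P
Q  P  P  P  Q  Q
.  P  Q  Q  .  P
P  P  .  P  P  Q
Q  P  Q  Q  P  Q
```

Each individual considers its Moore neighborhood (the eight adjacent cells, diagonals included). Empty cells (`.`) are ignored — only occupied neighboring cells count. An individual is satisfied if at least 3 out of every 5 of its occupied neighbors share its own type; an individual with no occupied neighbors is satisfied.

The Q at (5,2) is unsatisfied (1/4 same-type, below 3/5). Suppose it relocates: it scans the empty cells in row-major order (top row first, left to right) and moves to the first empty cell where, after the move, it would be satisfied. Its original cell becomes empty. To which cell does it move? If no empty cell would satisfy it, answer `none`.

Vacating (5,2). Empty cells in order:
  (0,2): 2/5 same-type → still unsatisfied.
  (3,0): 1/5 same-type → still unsatisfied.
  (3,4): 4/8 same-type → still unsatisfied.
  (4,2): 3/7 same-type → still unsatisfied.

none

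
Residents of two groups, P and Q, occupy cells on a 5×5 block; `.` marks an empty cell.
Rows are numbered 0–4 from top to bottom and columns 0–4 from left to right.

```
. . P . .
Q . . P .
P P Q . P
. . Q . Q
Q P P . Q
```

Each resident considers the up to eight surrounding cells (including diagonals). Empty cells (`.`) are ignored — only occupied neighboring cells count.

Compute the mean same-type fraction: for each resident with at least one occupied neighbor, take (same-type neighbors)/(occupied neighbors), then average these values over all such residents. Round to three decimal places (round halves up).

(0,2)P 1/1
(1,0)Q 0/2
(1,3)P 2/3
(2,0)P 1/2
(2,1)P 1/4
(2,2)Q 1/3
(2,4)P 1/2
(3,2)Q 1/4
(3,4)Q 1/2
(4,0)Q 0/1
(4,1)P 1/3
(4,2)P 1/2
(4,4)Q 1/1
Sum over 13 residents: 1/1 + 0/2 + 2/3 + 1/2 + 1/4 + 1/3 + 1/2 + 1/4 + 1/2 + 0/1 + 1/3 + 1/2 + 1/1 = 35/6; mean = 35/6 ÷ 13 = 35/78 = 0.448717… → 0.449.

0.449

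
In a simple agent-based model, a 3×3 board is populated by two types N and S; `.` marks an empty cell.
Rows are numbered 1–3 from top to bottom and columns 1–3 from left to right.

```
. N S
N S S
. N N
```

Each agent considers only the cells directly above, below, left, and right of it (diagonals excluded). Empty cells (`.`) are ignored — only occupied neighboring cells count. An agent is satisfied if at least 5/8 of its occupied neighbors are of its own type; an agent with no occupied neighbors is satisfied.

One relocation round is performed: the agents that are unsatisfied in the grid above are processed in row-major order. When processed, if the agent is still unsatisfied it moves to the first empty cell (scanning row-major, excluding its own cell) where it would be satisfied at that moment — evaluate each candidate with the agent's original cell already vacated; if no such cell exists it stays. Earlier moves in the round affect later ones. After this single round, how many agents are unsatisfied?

Initially unsatisfied (in order): (1,2), (1,3), (2,1), (2,2), (3,2), (3,3).
  (1,2) → (1,1).
  (1,3): now satisfied by earlier moves; stays.
  (2,1) → (3,1).
  (2,2): no empty cell satisfies it; stays.
  (3,2): now satisfied by earlier moves; stays.
  (3,3) → (2,1).
Resulting grid:
N . S
N S S
N N .
Unsatisfied now: (2,2), (3,2).

2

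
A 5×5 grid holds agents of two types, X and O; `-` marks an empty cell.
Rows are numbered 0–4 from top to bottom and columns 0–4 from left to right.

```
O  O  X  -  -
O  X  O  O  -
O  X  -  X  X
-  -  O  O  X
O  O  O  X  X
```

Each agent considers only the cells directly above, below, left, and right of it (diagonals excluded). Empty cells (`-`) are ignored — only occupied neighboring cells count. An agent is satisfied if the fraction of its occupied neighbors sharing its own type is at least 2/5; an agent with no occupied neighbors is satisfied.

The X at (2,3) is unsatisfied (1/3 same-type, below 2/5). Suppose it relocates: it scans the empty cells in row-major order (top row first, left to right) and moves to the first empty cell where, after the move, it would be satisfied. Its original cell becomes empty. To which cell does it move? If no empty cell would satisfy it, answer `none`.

(0,3)

Vacating (2,3). Empty cells in order:
  (0,3): 1/2 same-type → satisfied — stop here.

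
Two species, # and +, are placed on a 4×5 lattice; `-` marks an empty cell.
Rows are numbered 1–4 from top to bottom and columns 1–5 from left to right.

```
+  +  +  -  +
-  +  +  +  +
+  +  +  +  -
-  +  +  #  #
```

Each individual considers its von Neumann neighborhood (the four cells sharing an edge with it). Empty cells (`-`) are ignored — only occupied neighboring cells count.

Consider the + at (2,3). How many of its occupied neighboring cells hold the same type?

4

Occupied neighbors of (2,3): (1,3)=+, (3,3)=+, (2,2)=+, (2,4)=+.
Same type (+): 4 of 4.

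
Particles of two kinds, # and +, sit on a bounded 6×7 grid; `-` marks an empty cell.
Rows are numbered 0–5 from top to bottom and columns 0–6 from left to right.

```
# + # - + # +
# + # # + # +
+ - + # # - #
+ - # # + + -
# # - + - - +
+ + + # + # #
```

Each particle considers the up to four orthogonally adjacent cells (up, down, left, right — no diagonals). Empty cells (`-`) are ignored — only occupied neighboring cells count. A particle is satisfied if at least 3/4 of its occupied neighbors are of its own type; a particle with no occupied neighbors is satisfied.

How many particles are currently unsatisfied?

Row 0: (0,0)# 1/2 unhappy · (0,1)+ 1/3 unhappy · (0,2)# 1/2 unhappy · (0,4)+ 1/2 unhappy · (0,5)# 1/3 unhappy · (0,6)+ 1/2 unhappy
Row 1: (1,0)# 1/3 unhappy · (1,1)+ 1/3 unhappy · (1,2)# 2/4 unhappy · (1,3)# 2/3 unhappy · (1,4)+ 1/4 unhappy · (1,5)# 1/3 unhappy · (1,6)+ 1/3 unhappy
Row 2: (2,0)+ 1/2 unhappy · (2,2)+ 0/3 unhappy · (2,3)# 3/4 ok · (2,4)# 1/3 unhappy · (2,6)# 0/1 unhappy
Row 3: (3,0)+ 1/2 unhappy · (3,2)# 1/2 unhappy · (3,3)# 2/4 unhappy · (3,4)+ 1/3 unhappy · (3,5)+ 1/1 ok
Row 4: (4,0)# 1/3 unhappy · (4,1)# 1/2 unhappy · (4,3)+ 0/2 unhappy · (4,6)+ 0/1 unhappy
Row 5: (5,0)+ 1/2 unhappy · (5,1)+ 2/3 unhappy · (5,2)+ 1/2 unhappy · (5,3)# 0/3 unhappy · (5,4)+ 0/2 unhappy · (5,5)# 1/2 unhappy · (5,6)# 1/2 unhappy
Unsatisfied: (0,0), (0,1), (0,2), (0,4), (0,5), (0,6), (1,0), (1,1), (1,2), (1,3), (1,4), (1,5), (1,6), (2,0), (2,2), (2,4), (2,6), (3,0), (3,2), (3,3), (3,4), (4,0), (4,1), (4,3), (4,6), (5,0), (5,1), (5,2), (5,3), (5,4), (5,5), (5,6) — 32 in total.

32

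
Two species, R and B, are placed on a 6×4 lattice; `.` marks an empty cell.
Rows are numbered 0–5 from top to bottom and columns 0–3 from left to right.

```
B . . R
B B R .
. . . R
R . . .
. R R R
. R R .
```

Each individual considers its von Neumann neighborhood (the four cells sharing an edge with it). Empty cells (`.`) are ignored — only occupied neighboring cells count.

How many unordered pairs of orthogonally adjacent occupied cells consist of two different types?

1

Scan each occupied cell's neighbors to the right and below so each pair is counted once.
Row 0: B(0,0)–B(1,0)=  → 0/1 unlike.
Row 1: B(1,0)–B(1,1)= B(1,1)–R(1,2)≠  → 1/2 unlike.
Row 4: R(4,1)–R(4,2)= R(4,1)–R(5,1)= R(4,2)–R(4,3)= R(4,2)–R(5,2)=  → 0/4 unlike.
Row 5: R(5,1)–R(5,2)=  → 0/1 unlike.
Total adjacent occupied pairs: 8; unlike-type pairs: 1.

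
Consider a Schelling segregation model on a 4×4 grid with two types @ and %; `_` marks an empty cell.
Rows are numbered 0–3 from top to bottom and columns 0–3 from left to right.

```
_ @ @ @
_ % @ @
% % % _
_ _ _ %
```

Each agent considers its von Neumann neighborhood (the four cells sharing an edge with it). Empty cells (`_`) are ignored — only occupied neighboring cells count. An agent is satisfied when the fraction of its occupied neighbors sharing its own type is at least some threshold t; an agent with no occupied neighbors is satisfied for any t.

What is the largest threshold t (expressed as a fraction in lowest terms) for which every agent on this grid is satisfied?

Row 0: (0,1)@ 1/2 · (0,2)@ 3/3 · (0,3)@ 2/2
Row 1: (1,1)% 1/3 · (1,2)@ 2/4 · (1,3)@ 2/2
Row 2: (2,0)% 1/1 · (2,1)% 3/3 · (2,2)% 1/2
Row 3: (3,3)% — no occupied neighbors
The smallest same-type fraction is 1/3 at (1,1), which reduces to 1/3. Any threshold above that leaves this agent unsatisfied.

1/3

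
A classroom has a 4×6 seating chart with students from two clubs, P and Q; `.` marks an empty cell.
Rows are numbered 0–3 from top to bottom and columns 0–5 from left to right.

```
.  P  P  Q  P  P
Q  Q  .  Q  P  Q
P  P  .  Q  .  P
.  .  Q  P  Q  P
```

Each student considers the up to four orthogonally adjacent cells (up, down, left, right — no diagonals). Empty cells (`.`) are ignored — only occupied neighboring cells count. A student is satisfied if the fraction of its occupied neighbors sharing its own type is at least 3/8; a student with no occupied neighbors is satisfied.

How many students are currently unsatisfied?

7

Row 0: (0,1)P 1/2 satisfied · (0,2)P 1/2 satisfied · (0,3)Q 1/3 not · (0,4)P 2/3 satisfied · (0,5)P 1/2 satisfied
Row 1: (1,0)Q 1/2 satisfied · (1,1)Q 1/3 not · (1,3)Q 2/3 satisfied · (1,4)P 1/3 not · (1,5)Q 0/3 not
Row 2: (2,0)P 1/2 satisfied · (2,1)P 1/2 satisfied · (2,3)Q 1/2 satisfied · (2,5)P 1/2 satisfied
Row 3: (3,2)Q 0/1 not · (3,3)P 0/3 not · (3,4)Q 0/2 not · (3,5)P 1/2 satisfied
Unsatisfied: (0,3), (1,1), (1,4), (1,5), (3,2), (3,3), (3,4) — 7 in total.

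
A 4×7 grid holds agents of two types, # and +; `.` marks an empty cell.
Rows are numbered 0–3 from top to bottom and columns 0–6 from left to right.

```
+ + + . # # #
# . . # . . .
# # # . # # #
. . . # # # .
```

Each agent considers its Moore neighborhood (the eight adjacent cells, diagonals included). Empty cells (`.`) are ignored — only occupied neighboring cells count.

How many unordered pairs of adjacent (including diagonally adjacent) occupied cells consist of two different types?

Scan each occupied cell's neighbors to the right and below (and the two forward diagonals) so each pair is counted once.
From row 0: 3 unlike of 8 pairs (running 3/8).
From row 1: 0 unlike of 4 pairs (running 3/12).
From row 2: 0 unlike of 11 pairs (running 3/23).
From row 3: 0 unlike of 2 pairs (running 3/25).
Total adjacent occupied pairs: 25; unlike-type pairs: 3.

3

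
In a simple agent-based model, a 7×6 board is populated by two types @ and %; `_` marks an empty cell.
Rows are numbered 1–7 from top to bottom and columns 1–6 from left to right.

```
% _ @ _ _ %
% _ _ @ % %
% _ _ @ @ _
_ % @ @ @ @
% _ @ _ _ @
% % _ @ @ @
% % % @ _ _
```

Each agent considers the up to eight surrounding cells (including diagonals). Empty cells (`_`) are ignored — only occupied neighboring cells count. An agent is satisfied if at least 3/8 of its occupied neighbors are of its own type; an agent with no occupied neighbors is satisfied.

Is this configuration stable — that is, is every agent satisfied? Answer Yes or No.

Yes

(1,1)% 1/1 ✓
(1,3)@ 1/1 ✓
(1,6)% 2/2 ✓
(2,1)% 2/2 ✓
(2,4)@ 3/4 ✓
(2,5)% 2/5 ✓
(2,6)% 2/3 ✓
(3,1)% 2/2 ✓
(3,4)@ 5/6 ✓
(3,5)@ 5/7 ✓
(4,2)% 2/4 ✓
(4,3)@ 3/4 ✓
(4,4)@ 5/5 ✓
(4,5)@ 5/5 ✓
(4,6)@ 3/3 ✓
(5,1)% 3/3 ✓
(5,3)@ 3/5 ✓
(5,6)@ 4/4 ✓
(6,1)% 4/4 ✓
(6,2)% 5/6 ✓
(6,4)@ 3/4 ✓
(6,5)@ 4/4 ✓
(6,6)@ 2/2 ✓
(7,1)% 3/3 ✓
(7,2)% 4/4 ✓
(7,3)% 2/4 ✓
(7,4)@ 2/3 ✓
All meet the threshold, so the configuration is stable.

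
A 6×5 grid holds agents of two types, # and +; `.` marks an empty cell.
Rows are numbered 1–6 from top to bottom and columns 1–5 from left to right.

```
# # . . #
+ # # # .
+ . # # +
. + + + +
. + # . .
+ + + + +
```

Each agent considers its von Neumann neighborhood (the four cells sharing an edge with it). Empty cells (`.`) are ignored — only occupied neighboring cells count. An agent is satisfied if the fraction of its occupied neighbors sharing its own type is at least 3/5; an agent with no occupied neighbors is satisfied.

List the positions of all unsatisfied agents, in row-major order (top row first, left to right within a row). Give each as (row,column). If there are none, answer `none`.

Row 1: (1,1)# 1/2 unhappy · (1,2)# 2/2 ok · (1,5)# 0/0 ok
Row 2: (2,1)+ 1/3 unhappy · (2,2)# 2/3 ok · (2,3)# 3/3 ok · (2,4)# 2/2 ok
Row 3: (3,1)+ 1/1 ok · (3,3)# 2/3 ok · (3,4)# 2/4 unhappy · (3,5)+ 1/2 unhappy
Row 4: (4,2)+ 2/2 ok · (4,3)+ 2/4 unhappy · (4,4)+ 2/3 ok · (4,5)+ 2/2 ok
Row 5: (5,2)+ 2/3 ok · (5,3)# 0/3 unhappy
Row 6: (6,1)+ 1/1 ok · (6,2)+ 3/3 ok · (6,3)+ 2/3 ok · (6,4)+ 2/2 ok · (6,5)+ 1/1 ok

(1,1), (2,1), (3,4), (3,5), (4,3), (5,3)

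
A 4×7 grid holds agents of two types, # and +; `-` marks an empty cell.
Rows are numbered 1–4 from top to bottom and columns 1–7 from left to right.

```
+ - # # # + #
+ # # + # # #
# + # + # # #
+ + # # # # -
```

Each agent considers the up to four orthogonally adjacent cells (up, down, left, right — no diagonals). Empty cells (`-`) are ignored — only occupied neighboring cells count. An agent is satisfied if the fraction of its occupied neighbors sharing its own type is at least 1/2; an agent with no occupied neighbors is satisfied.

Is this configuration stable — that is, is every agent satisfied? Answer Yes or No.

Row 1: (1,1)+ 1/1 ✓ · (1,3)# 2/2 ✓ · (1,4)# 2/3 ✓ · (1,5)# 2/3 ✓ · (1,6)+ 0/3 ✗ · (1,7)# 1/2 ✓
Row 2: (2,1)+ 1/3 ✗ · (2,2)# 1/3 ✗ · (2,3)# 3/4 ✓ · (2,4)+ 1/4 ✗ · (2,5)# 3/4 ✓ · (2,6)# 3/4 ✓ · (2,7)# 3/3 ✓
Row 3: (3,1)# 0/3 ✗ · (3,2)+ 1/4 ✗ · (3,3)# 2/4 ✓ · (3,4)+ 1/4 ✗ · (3,5)# 3/4 ✓ · (3,6)# 4/4 ✓ · (3,7)# 2/2 ✓
Row 4: (4,1)+ 1/2 ✓ · (4,2)+ 2/3 ✓ · (4,3)# 2/3 ✓ · (4,4)# 2/3 ✓ · (4,5)# 3/3 ✓ · (4,6)# 2/2 ✓
For instance (1,6) has only 0/3 same-type neighbors, below 1/2.

No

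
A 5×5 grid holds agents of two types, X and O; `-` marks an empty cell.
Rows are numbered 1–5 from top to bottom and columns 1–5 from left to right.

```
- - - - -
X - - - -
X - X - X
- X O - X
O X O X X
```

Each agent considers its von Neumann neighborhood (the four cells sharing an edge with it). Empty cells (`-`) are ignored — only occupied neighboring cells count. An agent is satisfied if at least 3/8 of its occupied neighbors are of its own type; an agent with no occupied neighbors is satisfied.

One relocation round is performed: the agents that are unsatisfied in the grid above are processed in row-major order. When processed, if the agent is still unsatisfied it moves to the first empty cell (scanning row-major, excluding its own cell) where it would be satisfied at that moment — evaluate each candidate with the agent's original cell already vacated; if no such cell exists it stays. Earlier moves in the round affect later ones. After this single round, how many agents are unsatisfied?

Initially unsatisfied (in order): (3,3), (4,3), (5,1), (5,2), (5,3).
  (3,3) → (1,1).
  (4,3): now satisfied by earlier moves; stays.
  (5,1) → (1,3).
  (5,2): now satisfied by earlier moves; stays.
  (5,3) → (1,2).
Resulting grid:
X O O - -
X - - - -
X - - - X
- X O - X
- X - X X
Unsatisfied now: (4,3).

1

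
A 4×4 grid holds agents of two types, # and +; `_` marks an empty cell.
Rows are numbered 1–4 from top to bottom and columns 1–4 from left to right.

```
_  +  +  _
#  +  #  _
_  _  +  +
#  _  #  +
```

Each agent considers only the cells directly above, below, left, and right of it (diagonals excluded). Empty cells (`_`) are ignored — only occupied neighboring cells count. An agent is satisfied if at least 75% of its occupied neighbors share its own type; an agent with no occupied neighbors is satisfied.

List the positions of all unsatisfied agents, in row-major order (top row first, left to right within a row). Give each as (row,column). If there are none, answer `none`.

(1,2)+ 2/2 satisfied
(1,3)+ 1/2 not
(2,1)# 0/1 not
(2,2)+ 1/3 not
(2,3)# 0/3 not
(3,3)+ 1/3 not
(3,4)+ 2/2 satisfied
(4,1)# 0/0 satisfied
(4,3)# 0/2 not
(4,4)+ 1/2 not

(1,3), (2,1), (2,2), (2,3), (3,3), (4,3), (4,4)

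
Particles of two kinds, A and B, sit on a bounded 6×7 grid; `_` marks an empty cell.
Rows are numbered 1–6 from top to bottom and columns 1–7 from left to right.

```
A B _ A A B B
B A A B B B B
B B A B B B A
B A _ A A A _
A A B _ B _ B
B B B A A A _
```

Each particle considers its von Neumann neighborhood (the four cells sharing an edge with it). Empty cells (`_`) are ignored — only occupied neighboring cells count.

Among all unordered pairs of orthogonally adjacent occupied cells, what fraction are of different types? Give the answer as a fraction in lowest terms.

25/51

Scan each occupied cell's neighbors to the right and below so each pair is counted once.
Row 1: A(1,1)–B(1,2)≠ A(1,1)–B(2,1)≠ B(1,2)–A(2,2)≠ A(1,4)–A(1,5)= A(1,4)–B(2,4)≠ A(1,5)–B(1,6)≠ A(1,5)–B(2,5)≠ B(1,6)–B(1,7)= B(1,6)–B(2,6)= B(1,7)–B(2,7)=  → 6/10 unlike.
Row 2: B(2,1)–A(2,2)≠ B(2,1)–B(3,1)= A(2,2)–A(2,3)= A(2,2)–B(3,2)≠ A(2,3)–B(2,4)≠ A(2,3)–A(3,3)= B(2,4)–B(2,5)= B(2,4)–B(3,4)= B(2,5)–B(2,6)= B(2,5)–B(3,5)= B(2,6)–B(2,7)= B(2,6)–B(3,6)= B(2,7)–A(3,7)≠  → 4/13 unlike.
Row 3: B(3,1)–B(3,2)= B(3,1)–B(4,1)= B(3,2)–A(3,3)≠ B(3,2)–A(4,2)≠ A(3,3)–B(3,4)≠ B(3,4)–B(3,5)= B(3,4)–A(4,4)≠ B(3,5)–B(3,6)= B(3,5)–A(4,5)≠ B(3,6)–A(3,7)≠ B(3,6)–A(4,6)≠  → 7/11 unlike.
Row 4: B(4,1)–A(4,2)≠ B(4,1)–A(5,1)≠ A(4,2)–A(5,2)= A(4,4)–A(4,5)= A(4,5)–A(4,6)= A(4,5)–B(5,5)≠  → 3/6 unlike.
Row 5: A(5,1)–A(5,2)= A(5,1)–B(6,1)≠ A(5,2)–B(5,3)≠ A(5,2)–B(6,2)≠ B(5,3)–B(6,3)= B(5,5)–A(6,5)≠  → 4/6 unlike.
Row 6: B(6,1)–B(6,2)= B(6,2)–B(6,3)= B(6,3)–A(6,4)≠ A(6,4)–A(6,5)= A(6,5)–A(6,6)=  → 1/5 unlike.
Total adjacent occupied pairs: 51; unlike-type pairs: 25.
25/51 is already in lowest terms.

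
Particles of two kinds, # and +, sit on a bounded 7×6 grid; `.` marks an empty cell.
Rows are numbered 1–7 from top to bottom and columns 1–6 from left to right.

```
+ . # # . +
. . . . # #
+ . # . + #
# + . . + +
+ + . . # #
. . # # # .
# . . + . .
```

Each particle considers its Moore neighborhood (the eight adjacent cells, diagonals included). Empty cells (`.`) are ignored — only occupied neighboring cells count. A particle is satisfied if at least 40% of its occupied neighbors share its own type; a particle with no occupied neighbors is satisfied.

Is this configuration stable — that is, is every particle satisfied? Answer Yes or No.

Row 1: (1,1)+ 0/0 satisfied · (1,3)# 1/1 satisfied · (1,4)# 2/2 satisfied · (1,6)+ 0/2 not
Row 2: (2,5)# 3/5 satisfied · (2,6)# 2/4 satisfied
Row 3: (3,1)+ 1/2 satisfied · (3,3)# 0/1 not · (3,5)+ 2/5 satisfied · (3,6)# 2/5 satisfied
Row 4: (4,1)# 0/4 not · (4,2)+ 3/5 satisfied · (4,5)+ 2/5 satisfied · (4,6)+ 2/5 satisfied
Row 5: (5,1)+ 2/3 satisfied · (5,2)+ 2/4 satisfied · (5,5)# 3/5 satisfied · (5,6)# 2/4 satisfied
Row 6: (6,3)# 1/3 not · (6,4)# 3/4 satisfied · (6,5)# 3/4 satisfied
Row 7: (7,1)# 0/0 satisfied · (7,4)+ 0/3 not
For instance (1,6) has only 0/2 same-type neighbors, below 2/5.

No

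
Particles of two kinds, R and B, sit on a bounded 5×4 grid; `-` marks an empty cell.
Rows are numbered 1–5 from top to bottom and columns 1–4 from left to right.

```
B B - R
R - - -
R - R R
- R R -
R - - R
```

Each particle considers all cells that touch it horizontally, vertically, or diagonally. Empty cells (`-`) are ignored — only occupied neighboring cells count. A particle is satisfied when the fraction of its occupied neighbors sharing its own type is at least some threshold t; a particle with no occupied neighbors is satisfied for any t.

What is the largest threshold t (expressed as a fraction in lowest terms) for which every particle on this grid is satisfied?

1/3

(1,1)B 1/2
(1,2)B 1/2
(1,4)R — no occupied neighbors
(2,1)R 1/3
(3,1)R 2/2
(3,3)R 3/3
(3,4)R 2/2
(4,2)R 4/4
(4,3)R 4/4
(5,1)R 1/1
(5,4)R 1/1
The smallest same-type fraction is 1/3 at (2,1), which reduces to 1/3. Any threshold above that leaves this particle unsatisfied.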